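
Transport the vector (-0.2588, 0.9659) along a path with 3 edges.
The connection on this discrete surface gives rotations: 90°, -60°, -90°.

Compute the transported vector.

Total rotation: 90° + (-60°) + (-90°) = -60°. Final vector: (0.7071, 0.7071)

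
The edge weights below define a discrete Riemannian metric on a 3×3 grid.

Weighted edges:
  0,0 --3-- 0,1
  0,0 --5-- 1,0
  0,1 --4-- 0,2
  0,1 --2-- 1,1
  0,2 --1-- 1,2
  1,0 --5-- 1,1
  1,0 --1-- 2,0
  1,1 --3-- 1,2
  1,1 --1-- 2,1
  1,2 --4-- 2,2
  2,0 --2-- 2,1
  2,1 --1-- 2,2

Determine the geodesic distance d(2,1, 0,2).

Shortest path: 2,1 → 1,1 → 1,2 → 0,2, total weight = 5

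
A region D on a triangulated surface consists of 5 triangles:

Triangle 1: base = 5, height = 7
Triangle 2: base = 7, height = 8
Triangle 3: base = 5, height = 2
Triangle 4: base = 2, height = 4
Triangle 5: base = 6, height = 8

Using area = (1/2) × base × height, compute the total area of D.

(1/2)×5×7 + (1/2)×7×8 + (1/2)×5×2 + (1/2)×2×4 + (1/2)×6×8 = 78.5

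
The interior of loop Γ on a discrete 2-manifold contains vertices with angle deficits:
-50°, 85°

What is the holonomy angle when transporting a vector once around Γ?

Holonomy = total enclosed curvature = (-50°) + 85° = 35°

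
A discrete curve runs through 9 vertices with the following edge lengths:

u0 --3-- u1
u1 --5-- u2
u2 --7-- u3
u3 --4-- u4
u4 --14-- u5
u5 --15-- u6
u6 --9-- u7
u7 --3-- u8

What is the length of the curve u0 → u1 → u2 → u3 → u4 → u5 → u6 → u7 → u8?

Arc length = 3 + 5 + 7 + 4 + 14 + 15 + 9 + 3 = 60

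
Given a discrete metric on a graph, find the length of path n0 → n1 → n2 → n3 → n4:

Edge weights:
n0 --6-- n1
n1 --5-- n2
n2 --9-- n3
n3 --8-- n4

Arc length = 6 + 5 + 9 + 8 = 28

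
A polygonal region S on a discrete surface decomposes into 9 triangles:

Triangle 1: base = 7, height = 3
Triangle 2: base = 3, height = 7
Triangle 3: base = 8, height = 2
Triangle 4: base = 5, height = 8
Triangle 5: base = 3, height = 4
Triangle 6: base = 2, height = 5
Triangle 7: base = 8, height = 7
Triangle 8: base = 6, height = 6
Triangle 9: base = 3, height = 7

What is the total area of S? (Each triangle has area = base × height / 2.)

(1/2)×7×3 + (1/2)×3×7 + (1/2)×8×2 + (1/2)×5×8 + (1/2)×3×4 + (1/2)×2×5 + (1/2)×8×7 + (1/2)×6×6 + (1/2)×3×7 = 116.5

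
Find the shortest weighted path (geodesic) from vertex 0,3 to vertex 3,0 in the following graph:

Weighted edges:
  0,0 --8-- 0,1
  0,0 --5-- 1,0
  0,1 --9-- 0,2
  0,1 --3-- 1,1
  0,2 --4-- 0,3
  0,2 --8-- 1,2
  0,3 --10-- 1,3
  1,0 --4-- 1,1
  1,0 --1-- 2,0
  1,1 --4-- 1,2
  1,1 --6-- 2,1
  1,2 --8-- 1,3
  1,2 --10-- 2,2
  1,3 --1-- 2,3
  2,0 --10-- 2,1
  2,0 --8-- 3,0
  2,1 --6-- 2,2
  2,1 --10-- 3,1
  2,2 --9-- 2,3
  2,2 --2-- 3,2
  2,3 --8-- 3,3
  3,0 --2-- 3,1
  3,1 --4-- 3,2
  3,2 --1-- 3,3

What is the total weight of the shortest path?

Shortest path: 0,3 → 1,3 → 2,3 → 3,3 → 3,2 → 3,1 → 3,0, total weight = 26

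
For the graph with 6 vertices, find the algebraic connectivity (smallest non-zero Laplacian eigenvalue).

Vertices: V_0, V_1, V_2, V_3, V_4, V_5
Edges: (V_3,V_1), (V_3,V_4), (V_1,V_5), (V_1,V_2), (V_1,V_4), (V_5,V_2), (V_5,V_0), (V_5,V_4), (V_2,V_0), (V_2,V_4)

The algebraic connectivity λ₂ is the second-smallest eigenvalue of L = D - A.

Degrees: deg(V_0) = 2, deg(V_1) = 4, deg(V_2) = 4, deg(V_3) = 2, deg(V_4) = 4, deg(V_5) = 4.
L = D − A with rows/columns ordered (V_0, V_1, V_2, V_3, V_4, V_5):
  [ 2,  0, -1,  0,  0, -1]
  [ 0,  4, -1, -1, -1, -1]
  [-1, -1,  4,  0, -1, -1]
  [ 0, -1,  0,  2, -1,  0]
  [ 0, -1, -1, -1,  4, -1]
  [-1, -1, -1,  0, -1,  4]
Characteristic polynomial: det(λI − L) = λ(λ² − 7λ + 8)(λ − 3)(λ − 5)².
Roots: λ = 0; (λ² − 7λ + 8) = 0 ⇒ λ = (7 ± √17)/2 ≈ 1.4384, 5.5616; (λ − 3) = 0 ⇒ λ = 3; (λ − 5) = 0 ⇒ λ = 5 (multiplicity 2).
(Check: the roots sum (with multiplicity) to 20, matching trace L = Σdeg = 2·10 = 20.)
Laplacian eigenvalues: [0.0, 1.4384, 3.0, 5.0, 5.0, 5.5616]. Algebraic connectivity (smallest non-zero eigenvalue) = 1.4384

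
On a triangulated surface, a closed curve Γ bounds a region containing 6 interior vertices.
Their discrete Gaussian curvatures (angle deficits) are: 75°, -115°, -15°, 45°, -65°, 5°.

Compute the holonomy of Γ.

Holonomy = total enclosed curvature = 75° + (-115°) + (-15°) + 45° + (-65°) + 5° = -70°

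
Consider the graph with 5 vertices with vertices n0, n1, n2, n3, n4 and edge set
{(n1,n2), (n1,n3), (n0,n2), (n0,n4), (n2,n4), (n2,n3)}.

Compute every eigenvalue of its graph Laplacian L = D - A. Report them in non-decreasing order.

Degrees: deg(n0) = 2, deg(n1) = 2, deg(n2) = 4, deg(n3) = 2, deg(n4) = 2.
L = D − A with rows/columns ordered (n0, n1, n2, n3, n4):
  [ 2,  0, -1,  0, -1]
  [ 0,  2, -1, -1,  0]
  [-1, -1,  4, -1, -1]
  [ 0, -1, -1,  2,  0]
  [-1,  0, -1,  0,  2]
Characteristic polynomial: det(λI − L) = λ(λ − 1)(λ − 3)²(λ − 5).
Roots: λ = 0; (λ − 1) = 0 ⇒ λ = 1; (λ − 3) = 0 ⇒ λ = 3 (multiplicity 2); (λ − 5) = 0 ⇒ λ = 5.
(Check: the roots sum (with multiplicity) to 12, matching trace L = Σdeg = 2·6 = 12.)
Laplacian eigenvalues (increasing order): [0.0, 1.0, 3.0, 3.0, 5.0]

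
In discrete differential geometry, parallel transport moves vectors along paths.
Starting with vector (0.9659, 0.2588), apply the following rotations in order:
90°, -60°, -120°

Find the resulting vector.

Total rotation: 90° + (-60°) + (-120°) = -90°. Final vector: (0.2588, -0.9659)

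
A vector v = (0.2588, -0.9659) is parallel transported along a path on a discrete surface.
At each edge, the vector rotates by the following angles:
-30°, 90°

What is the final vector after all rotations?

Total rotation: (-30°) + 90° = 60°. Final vector: (0.9659, -0.2588)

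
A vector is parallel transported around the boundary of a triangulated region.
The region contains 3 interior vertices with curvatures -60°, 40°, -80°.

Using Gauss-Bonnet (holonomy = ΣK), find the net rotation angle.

Holonomy = total enclosed curvature = (-60°) + 40° + (-80°) = -100°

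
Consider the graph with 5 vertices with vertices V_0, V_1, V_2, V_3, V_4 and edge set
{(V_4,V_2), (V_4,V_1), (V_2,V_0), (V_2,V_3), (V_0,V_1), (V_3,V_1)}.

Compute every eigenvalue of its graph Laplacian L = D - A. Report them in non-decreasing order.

Degrees: deg(V_0) = 2, deg(V_1) = 3, deg(V_2) = 3, deg(V_3) = 2, deg(V_4) = 2.
L = D − A with rows/columns ordered (V_0, V_1, V_2, V_3, V_4):
  [ 2, -1, -1,  0,  0]
  [-1,  3,  0, -1, -1]
  [-1,  0,  3, -1, -1]
  [ 0, -1, -1,  2,  0]
  [ 0, -1, -1,  0,  2]
Characteristic polynomial: det(λI − L) = λ(λ − 2)²(λ − 3)(λ − 5).
Roots: λ = 0; (λ − 2) = 0 ⇒ λ = 2 (multiplicity 2); (λ − 3) = 0 ⇒ λ = 3; (λ − 5) = 0 ⇒ λ = 5.
(Check: the roots sum (with multiplicity) to 12, matching trace L = Σdeg = 2·6 = 12.)
Laplacian eigenvalues (increasing order): [0.0, 2.0, 2.0, 3.0, 5.0]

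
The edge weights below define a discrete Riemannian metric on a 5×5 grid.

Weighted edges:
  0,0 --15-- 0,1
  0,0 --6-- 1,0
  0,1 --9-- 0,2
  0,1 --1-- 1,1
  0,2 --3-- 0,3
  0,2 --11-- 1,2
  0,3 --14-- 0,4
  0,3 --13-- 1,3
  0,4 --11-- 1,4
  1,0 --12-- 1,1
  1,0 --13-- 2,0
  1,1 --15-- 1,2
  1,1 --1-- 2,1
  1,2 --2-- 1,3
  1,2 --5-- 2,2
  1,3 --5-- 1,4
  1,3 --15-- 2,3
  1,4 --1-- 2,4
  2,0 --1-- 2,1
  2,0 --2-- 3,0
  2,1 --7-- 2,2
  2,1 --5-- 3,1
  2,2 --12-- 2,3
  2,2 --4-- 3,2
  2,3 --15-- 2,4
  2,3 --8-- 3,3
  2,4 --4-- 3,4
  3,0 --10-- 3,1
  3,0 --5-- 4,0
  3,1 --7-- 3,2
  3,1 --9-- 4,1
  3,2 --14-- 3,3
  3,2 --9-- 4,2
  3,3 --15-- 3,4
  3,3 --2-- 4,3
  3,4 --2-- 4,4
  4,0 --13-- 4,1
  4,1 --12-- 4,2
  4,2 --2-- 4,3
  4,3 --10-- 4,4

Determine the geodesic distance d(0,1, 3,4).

Shortest path: 0,1 → 1,1 → 2,1 → 2,2 → 1,2 → 1,3 → 1,4 → 2,4 → 3,4, total weight = 26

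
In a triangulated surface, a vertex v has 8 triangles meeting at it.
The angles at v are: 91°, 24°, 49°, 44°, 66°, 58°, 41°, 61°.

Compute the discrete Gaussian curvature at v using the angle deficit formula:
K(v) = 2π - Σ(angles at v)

Sum of angles = 434°. K = 360° - 434° = -74° = -37π/90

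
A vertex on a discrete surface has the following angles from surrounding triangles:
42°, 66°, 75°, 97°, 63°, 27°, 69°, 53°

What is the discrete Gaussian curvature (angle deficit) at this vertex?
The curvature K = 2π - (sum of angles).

Sum of angles = 492°. K = 360° - 492° = -132° = -11π/15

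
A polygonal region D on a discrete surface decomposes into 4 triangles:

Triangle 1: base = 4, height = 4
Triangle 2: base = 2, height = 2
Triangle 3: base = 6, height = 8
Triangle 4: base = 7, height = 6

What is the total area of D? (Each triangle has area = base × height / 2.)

(1/2)×4×4 + (1/2)×2×2 + (1/2)×6×8 + (1/2)×7×6 = 55.0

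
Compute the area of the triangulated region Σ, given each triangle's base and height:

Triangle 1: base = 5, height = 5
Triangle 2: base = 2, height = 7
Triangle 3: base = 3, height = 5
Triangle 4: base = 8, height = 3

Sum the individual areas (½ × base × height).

(1/2)×5×5 + (1/2)×2×7 + (1/2)×3×5 + (1/2)×8×3 = 39.0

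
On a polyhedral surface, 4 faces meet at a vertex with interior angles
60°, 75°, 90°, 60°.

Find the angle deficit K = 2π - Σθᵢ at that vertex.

Sum of angles = 285°. K = 360° - 285° = 75°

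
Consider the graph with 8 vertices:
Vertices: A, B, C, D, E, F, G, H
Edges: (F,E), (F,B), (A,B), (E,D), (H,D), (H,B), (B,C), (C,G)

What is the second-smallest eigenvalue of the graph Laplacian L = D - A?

Degrees: deg(A) = 1, deg(B) = 4, deg(C) = 2, deg(D) = 2, deg(E) = 2, deg(F) = 2, deg(G) = 1, deg(H) = 2.
L = D − A with rows/columns ordered (A, B, C, D, E, F, G, H):
  [ 1, -1,  0,  0,  0,  0,  0,  0]
  [-1,  4, -1,  0,  0, -1,  0, -1]
  [ 0, -1,  2,  0,  0,  0, -1,  0]
  [ 0,  0,  0,  2, -1,  0,  0, -1]
  [ 0,  0,  0, -1,  2, -1,  0,  0]
  [ 0, -1,  0,  0, -1,  2,  0,  0]
  [ 0,  0, -1,  0,  0,  0,  1,  0]
  [ 0, -1,  0, -1,  0,  0,  0,  2]
Characteristic polynomial: det(λI − L) = λ(λ² − 3λ + 1)(λ² − 6λ + 4)(λ² − 5λ + 5)(λ − 2).
Roots: λ = 0; (λ² − 3λ + 1) = 0 ⇒ λ = (3 ± √5)/2 ≈ 0.382, 2.618; (λ² − 6λ + 4) = 0 ⇒ λ = 3 ± √5 ≈ 0.7639, 5.2361; (λ² − 5λ + 5) = 0 ⇒ λ = (5 ± √5)/2 ≈ 1.382, 3.618; (λ − 2) = 0 ⇒ λ = 2.
(Check: the roots sum (with multiplicity) to 16, matching trace L = Σdeg = 2·8 = 16.)
Laplacian eigenvalues: [0.0, 0.382, 0.7639, 1.382, 2.0, 2.618, 3.618, 5.2361]. Algebraic connectivity (smallest non-zero eigenvalue) = 0.382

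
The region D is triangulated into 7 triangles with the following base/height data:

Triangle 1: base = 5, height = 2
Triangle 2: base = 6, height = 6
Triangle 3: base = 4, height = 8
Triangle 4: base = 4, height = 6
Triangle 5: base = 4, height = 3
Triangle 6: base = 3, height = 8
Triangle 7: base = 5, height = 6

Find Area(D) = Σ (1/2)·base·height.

(1/2)×5×2 + (1/2)×6×6 + (1/2)×4×8 + (1/2)×4×6 + (1/2)×4×3 + (1/2)×3×8 + (1/2)×5×6 = 84.0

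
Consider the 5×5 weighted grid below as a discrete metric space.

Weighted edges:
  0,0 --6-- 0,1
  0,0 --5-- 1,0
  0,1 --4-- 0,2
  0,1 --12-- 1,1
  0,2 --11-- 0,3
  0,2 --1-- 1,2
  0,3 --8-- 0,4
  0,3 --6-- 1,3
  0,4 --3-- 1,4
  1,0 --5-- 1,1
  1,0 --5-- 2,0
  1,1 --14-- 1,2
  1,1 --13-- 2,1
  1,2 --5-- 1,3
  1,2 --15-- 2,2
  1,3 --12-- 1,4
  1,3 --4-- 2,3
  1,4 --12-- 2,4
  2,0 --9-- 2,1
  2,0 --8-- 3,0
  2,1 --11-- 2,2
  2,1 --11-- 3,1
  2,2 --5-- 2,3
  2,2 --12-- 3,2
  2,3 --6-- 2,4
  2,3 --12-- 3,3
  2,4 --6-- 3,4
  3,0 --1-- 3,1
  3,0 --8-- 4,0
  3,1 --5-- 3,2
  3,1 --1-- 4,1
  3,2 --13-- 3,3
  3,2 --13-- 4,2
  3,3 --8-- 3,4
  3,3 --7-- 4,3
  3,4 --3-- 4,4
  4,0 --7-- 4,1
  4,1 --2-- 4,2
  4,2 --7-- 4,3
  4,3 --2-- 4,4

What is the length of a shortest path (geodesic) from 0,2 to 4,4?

Shortest path: 0,2 → 1,2 → 1,3 → 2,3 → 2,4 → 3,4 → 4,4, total weight = 25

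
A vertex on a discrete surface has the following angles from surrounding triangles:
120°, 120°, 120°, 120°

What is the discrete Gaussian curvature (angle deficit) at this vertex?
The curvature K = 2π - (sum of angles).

Sum of angles = 480°. K = 360° - 480° = -120°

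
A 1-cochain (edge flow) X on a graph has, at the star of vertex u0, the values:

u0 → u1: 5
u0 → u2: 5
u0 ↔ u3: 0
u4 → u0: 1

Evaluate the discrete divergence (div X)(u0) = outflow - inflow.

Divergence = sum of outgoing flows = 5 + 5 + 0 + (-1) = 9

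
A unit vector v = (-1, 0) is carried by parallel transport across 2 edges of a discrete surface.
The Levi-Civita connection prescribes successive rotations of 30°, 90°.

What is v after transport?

Total rotation: 30° + 90° = 120°. Final vector: (0.5000, -0.8660)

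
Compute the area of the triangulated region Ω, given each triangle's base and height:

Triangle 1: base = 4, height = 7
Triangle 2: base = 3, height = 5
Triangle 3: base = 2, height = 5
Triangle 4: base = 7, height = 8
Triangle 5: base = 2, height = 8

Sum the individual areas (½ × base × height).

(1/2)×4×7 + (1/2)×3×5 + (1/2)×2×5 + (1/2)×7×8 + (1/2)×2×8 = 62.5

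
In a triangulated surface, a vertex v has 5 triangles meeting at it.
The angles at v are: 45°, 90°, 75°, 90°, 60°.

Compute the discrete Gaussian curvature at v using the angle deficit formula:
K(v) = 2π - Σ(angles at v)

Sum of angles = 360°. K = 360° - 360° = 0°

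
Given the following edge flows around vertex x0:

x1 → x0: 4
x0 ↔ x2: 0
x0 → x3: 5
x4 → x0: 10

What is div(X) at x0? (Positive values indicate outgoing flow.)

Divergence = sum of outgoing flows = (-4) + 0 + 5 + (-10) = -9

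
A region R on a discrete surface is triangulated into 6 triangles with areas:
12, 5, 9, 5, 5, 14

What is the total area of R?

12 + 5 + 9 + 5 + 5 + 14 = 50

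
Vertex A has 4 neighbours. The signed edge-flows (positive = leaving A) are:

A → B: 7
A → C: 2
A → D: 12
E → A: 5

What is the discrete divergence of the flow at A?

Divergence = sum of outgoing flows = 7 + 2 + 12 + (-5) = 16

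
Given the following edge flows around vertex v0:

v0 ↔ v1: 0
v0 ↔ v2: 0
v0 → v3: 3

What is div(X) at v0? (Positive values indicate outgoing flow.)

Divergence = sum of outgoing flows = 0 + 0 + 3 = 3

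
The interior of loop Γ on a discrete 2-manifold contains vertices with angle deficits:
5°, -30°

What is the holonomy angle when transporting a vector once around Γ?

Holonomy = total enclosed curvature = 5° + (-30°) = -25°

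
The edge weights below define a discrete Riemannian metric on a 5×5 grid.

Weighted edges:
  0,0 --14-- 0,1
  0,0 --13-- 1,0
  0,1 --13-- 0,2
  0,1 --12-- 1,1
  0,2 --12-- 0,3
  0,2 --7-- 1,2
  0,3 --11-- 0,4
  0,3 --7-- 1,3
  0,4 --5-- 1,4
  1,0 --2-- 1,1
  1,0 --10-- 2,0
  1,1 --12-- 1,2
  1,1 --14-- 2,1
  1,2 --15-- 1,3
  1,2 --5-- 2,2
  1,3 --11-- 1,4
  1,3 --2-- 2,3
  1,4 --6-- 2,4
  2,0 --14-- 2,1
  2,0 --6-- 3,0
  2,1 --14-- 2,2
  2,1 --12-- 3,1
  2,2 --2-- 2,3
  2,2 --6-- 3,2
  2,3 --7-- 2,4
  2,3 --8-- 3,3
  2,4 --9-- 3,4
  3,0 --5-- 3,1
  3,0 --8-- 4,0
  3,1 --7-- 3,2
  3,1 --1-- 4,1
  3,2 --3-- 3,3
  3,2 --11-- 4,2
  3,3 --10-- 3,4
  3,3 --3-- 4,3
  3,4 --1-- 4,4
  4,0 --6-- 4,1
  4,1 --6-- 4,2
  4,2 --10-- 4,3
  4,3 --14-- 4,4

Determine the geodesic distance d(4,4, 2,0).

Shortest path: 4,4 → 3,4 → 3,3 → 3,2 → 3,1 → 3,0 → 2,0, total weight = 32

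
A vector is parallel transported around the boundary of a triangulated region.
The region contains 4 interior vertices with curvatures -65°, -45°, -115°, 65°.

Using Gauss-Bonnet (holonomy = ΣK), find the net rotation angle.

Holonomy = total enclosed curvature = (-65°) + (-45°) + (-115°) + 65° = -160°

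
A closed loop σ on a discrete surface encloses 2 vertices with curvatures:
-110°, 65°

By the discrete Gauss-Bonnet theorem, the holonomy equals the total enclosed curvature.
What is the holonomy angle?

Holonomy = total enclosed curvature = (-110°) + 65° = -45°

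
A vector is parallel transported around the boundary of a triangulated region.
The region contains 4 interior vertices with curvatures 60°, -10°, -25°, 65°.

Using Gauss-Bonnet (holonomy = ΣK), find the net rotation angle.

Holonomy = total enclosed curvature = 60° + (-10°) + (-25°) + 65° = 90°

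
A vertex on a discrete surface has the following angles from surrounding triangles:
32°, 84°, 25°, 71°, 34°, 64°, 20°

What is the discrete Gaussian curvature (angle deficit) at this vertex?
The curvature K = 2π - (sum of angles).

Sum of angles = 330°. K = 360° - 330° = 30° = π/6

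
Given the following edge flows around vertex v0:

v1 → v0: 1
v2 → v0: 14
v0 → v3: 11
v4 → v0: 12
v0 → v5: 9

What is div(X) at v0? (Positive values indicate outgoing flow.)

Divergence = sum of outgoing flows = (-1) + (-14) + 11 + (-12) + 9 = -7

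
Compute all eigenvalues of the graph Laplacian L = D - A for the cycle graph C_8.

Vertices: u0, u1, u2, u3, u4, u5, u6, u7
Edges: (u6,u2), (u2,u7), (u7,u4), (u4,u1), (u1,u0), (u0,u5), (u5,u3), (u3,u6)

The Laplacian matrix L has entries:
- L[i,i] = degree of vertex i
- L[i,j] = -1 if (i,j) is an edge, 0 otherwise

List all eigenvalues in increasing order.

The cycle graph C_n has Laplacian eigenvalues λ_k = 2 − 2cos(2πk/n), k = 0, 1, …, n−1. Here n = 8:
k=0: 2 − 2cos(0) = 0.0; k=1: 2 − 2cos(π/4) = 0.5858; k=2: 2 − 2cos(π/2) = 2.0; k=3: 2 − 2cos(3π/4) = 3.4142; k=4: 2 − 2cos(π) = 4.0; k=5: 2 − 2cos(5π/4) = 3.4142; k=6: 2 − 2cos(3π/2) = 2.0; k=7: 2 − 2cos(7π/4) = 0.5858.
Laplacian eigenvalues (increasing order): [0.0, 0.5858, 0.5858, 2.0, 2.0, 3.4142, 3.4142, 4.0]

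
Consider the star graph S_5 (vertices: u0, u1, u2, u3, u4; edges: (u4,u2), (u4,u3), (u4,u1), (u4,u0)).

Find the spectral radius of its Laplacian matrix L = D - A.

The star S_5 is the complete bipartite graph K_{1,4} (one hub of degree 4, 4 leaves of degree 1). The Laplacian spectrum of K_{p,q} is 0, p (multiplicity q−1), q (multiplicity p−1), p+q. With p = 1, q = 4: 0 once, 1 with multiplicity 3, and 5 once. (Check: trace L = sum of degrees = 8 = 3·1 + 5.)
Laplacian eigenvalues: [0.0, 1.0, 1.0, 1.0, 5.0]. Largest eigenvalue (spectral radius) = 5.0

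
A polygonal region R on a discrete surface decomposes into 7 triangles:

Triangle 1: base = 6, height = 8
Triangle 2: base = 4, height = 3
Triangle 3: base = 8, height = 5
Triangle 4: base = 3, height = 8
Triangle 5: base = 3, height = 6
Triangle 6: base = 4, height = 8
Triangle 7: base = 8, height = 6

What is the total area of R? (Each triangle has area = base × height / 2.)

(1/2)×6×8 + (1/2)×4×3 + (1/2)×8×5 + (1/2)×3×8 + (1/2)×3×6 + (1/2)×4×8 + (1/2)×8×6 = 111.0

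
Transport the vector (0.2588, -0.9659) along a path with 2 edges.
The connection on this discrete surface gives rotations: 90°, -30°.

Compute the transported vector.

Total rotation: 90° + (-30°) = 60°. Final vector: (0.9659, -0.2588)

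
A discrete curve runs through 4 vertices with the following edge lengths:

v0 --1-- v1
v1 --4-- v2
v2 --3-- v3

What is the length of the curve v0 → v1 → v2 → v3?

Arc length = 1 + 4 + 3 = 8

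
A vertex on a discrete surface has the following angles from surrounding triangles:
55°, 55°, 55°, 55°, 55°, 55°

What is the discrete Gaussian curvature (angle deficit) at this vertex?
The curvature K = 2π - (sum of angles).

Sum of angles = 330°. K = 360° - 330° = 30°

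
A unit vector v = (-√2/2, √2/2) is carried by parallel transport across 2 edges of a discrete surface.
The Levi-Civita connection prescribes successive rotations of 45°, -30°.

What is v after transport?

Total rotation: 45° + (-30°) = 15°. Final vector: (-0.8660, 0.5000)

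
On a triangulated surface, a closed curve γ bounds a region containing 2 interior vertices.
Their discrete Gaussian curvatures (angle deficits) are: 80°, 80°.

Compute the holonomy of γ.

Holonomy = total enclosed curvature = 80° + 80° = 160°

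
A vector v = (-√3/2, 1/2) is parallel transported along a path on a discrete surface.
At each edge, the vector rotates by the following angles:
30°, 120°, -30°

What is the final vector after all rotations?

Total rotation: 30° + 120° + (-30°) = 120°. Final vector: (0, -1)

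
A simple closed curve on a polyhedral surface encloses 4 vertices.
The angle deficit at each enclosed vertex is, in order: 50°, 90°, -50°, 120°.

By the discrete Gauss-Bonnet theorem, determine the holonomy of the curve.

Holonomy = total enclosed curvature = 50° + 90° + (-50°) + 120° = 210°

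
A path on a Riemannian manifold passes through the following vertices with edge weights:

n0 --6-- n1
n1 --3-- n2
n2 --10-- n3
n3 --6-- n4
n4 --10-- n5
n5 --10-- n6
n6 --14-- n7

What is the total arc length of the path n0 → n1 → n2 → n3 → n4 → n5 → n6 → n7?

Arc length = 6 + 3 + 10 + 6 + 10 + 10 + 14 = 59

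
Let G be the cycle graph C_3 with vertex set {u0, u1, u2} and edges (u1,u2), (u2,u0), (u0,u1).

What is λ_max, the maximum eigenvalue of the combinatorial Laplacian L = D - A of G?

The cycle graph C_n has Laplacian eigenvalues λ_k = 2 − 2cos(2πk/n), k = 0, 1, …, n−1. Here n = 3:
k=0: 2 − 2cos(0) = 0.0; k=1: 2 − 2cos(2π/3) = 3.0; k=2: 2 − 2cos(4π/3) = 3.0.
Laplacian eigenvalues: [0.0, 3.0, 3.0]. Largest eigenvalue (spectral radius) = 3.0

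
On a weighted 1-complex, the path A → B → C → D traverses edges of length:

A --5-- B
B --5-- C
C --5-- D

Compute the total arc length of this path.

Arc length = 5 + 5 + 5 = 15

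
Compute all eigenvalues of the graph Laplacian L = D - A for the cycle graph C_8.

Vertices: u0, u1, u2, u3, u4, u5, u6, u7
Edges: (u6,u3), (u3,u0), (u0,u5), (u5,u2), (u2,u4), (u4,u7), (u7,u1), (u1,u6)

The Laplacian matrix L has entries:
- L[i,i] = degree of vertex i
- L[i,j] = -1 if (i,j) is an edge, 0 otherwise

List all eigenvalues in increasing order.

The cycle graph C_n has Laplacian eigenvalues λ_k = 2 − 2cos(2πk/n), k = 0, 1, …, n−1. Here n = 8:
k=0: 2 − 2cos(0) = 0.0; k=1: 2 − 2cos(π/4) = 0.5858; k=2: 2 − 2cos(π/2) = 2.0; k=3: 2 − 2cos(3π/4) = 3.4142; k=4: 2 − 2cos(π) = 4.0; k=5: 2 − 2cos(5π/4) = 3.4142; k=6: 2 − 2cos(3π/2) = 2.0; k=7: 2 − 2cos(7π/4) = 0.5858.
Laplacian eigenvalues (increasing order): [0.0, 0.5858, 0.5858, 2.0, 2.0, 3.4142, 3.4142, 4.0]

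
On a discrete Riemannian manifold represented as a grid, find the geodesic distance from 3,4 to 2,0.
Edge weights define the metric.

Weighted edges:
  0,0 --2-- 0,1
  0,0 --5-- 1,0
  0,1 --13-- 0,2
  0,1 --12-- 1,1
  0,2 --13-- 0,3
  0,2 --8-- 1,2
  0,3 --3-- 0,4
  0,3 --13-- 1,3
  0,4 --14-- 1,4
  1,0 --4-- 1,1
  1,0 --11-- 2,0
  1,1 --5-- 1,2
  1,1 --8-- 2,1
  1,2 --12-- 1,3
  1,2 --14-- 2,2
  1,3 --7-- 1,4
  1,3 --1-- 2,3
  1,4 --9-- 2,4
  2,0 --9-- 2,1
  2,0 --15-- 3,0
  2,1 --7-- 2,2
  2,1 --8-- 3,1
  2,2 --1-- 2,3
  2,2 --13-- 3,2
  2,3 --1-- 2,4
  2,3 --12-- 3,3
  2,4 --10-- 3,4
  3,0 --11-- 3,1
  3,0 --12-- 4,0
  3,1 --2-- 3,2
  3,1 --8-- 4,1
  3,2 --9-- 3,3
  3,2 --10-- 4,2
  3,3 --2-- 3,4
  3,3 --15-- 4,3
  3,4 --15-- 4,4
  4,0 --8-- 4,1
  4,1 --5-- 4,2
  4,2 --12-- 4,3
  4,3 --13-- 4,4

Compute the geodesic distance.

Shortest path: 3,4 → 2,4 → 2,3 → 2,2 → 2,1 → 2,0, total weight = 28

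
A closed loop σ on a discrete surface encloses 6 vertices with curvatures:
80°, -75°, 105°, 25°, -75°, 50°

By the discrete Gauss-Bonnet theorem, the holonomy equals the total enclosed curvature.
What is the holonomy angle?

Holonomy = total enclosed curvature = 80° + (-75°) + 105° + 25° + (-75°) + 50° = 110°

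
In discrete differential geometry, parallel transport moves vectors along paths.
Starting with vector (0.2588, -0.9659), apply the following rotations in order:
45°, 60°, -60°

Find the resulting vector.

Total rotation: 45° + 60° + (-60°) = 45°. Final vector: (0.8660, -0.5000)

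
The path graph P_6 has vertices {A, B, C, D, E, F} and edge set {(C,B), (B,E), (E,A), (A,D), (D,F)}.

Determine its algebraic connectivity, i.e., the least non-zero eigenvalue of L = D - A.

The path graph P_n has Laplacian eigenvalues λ_k = 2 − 2cos(kπ/n), k = 0, 1, …, n−1. Here n = 6:
k=0: 2 − 2cos(0) = 0.0; k=1: 2 − 2cos(π/6) = 0.2679; k=2: 2 − 2cos(π/3) = 1.0; k=3: 2 − 2cos(π/2) = 2.0; k=4: 2 − 2cos(2π/3) = 3.0; k=5: 2 − 2cos(5π/6) = 3.7321.
Laplacian eigenvalues: [0.0, 0.2679, 1.0, 2.0, 3.0, 3.7321]. Algebraic connectivity (smallest non-zero eigenvalue) = 0.2679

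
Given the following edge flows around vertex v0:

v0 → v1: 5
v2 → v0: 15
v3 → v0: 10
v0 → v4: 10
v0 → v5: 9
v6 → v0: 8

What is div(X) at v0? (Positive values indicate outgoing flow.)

Divergence = sum of outgoing flows = 5 + (-15) + (-10) + 10 + 9 + (-8) = -9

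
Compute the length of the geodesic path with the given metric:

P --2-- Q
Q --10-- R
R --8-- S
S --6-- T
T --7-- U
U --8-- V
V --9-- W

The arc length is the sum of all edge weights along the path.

Arc length = 2 + 10 + 8 + 6 + 7 + 8 + 9 = 50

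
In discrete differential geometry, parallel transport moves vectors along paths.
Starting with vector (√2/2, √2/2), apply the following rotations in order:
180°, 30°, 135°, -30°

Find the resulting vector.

Total rotation: 180° + 30° + 135° + (-30°) = 315° ≡ -45° (mod 360°). Final vector: (1, 0)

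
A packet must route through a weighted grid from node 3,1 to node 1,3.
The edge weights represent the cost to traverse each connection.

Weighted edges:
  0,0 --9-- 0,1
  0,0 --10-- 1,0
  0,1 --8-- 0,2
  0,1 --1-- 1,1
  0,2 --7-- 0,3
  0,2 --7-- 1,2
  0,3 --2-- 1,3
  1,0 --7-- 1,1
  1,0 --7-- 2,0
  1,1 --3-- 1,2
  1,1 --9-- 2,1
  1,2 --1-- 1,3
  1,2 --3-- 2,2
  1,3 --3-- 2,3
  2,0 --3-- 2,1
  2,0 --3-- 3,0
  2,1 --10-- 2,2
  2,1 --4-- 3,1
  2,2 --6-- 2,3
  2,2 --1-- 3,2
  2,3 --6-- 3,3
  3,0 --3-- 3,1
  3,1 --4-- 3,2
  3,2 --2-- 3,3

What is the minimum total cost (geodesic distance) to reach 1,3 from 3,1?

Shortest path: 3,1 → 3,2 → 2,2 → 1,2 → 1,3, total weight = 9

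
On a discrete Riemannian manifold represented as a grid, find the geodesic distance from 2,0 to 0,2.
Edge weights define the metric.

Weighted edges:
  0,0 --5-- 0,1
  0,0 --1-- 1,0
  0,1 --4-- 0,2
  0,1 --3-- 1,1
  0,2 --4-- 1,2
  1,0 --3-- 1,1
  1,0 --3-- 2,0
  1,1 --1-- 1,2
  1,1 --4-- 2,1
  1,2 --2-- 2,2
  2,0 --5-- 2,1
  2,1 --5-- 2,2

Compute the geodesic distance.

Shortest path: 2,0 → 1,0 → 1,1 → 1,2 → 0,2, total weight = 11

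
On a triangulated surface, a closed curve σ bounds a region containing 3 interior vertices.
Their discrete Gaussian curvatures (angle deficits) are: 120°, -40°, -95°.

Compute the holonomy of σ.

Holonomy = total enclosed curvature = 120° + (-40°) + (-95°) = -15°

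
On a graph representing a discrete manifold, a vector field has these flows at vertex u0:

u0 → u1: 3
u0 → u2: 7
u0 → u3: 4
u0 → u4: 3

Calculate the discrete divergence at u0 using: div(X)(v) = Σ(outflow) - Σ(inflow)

Divergence = sum of outgoing flows = 3 + 7 + 4 + 3 = 17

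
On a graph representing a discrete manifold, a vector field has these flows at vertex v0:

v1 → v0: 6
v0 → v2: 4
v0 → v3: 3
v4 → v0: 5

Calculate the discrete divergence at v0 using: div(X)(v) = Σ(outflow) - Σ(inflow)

Divergence = sum of outgoing flows = (-6) + 4 + 3 + (-5) = -4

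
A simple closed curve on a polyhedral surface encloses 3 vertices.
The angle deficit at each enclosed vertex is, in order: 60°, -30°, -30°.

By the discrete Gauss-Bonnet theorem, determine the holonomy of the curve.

Holonomy = total enclosed curvature = 60° + (-30°) + (-30°) = 0°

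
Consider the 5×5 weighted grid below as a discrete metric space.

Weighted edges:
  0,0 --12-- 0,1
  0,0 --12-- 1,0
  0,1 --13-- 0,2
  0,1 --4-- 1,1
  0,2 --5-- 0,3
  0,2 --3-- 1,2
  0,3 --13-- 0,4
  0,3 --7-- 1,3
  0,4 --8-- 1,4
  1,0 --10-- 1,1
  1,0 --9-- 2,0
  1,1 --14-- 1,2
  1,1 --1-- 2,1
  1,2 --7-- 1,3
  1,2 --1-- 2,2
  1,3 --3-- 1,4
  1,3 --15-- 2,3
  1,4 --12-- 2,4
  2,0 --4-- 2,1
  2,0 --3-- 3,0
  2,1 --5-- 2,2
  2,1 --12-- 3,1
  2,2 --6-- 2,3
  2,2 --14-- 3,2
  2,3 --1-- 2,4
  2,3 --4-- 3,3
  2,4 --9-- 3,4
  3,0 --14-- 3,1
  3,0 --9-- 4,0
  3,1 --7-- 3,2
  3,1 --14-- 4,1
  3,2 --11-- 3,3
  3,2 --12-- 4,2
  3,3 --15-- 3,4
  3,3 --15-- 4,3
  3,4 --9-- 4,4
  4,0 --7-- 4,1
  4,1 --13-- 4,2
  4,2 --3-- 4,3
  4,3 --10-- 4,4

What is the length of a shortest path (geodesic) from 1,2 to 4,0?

Shortest path: 1,2 → 2,2 → 2,1 → 2,0 → 3,0 → 4,0, total weight = 22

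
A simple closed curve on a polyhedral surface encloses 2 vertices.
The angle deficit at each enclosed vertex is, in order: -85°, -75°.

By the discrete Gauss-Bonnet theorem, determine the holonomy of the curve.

Holonomy = total enclosed curvature = (-85°) + (-75°) = -160°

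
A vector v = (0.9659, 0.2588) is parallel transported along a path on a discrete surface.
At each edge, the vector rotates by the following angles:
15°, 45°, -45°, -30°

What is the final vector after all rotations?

Total rotation: 15° + 45° + (-45°) + (-30°) = -15°. Final vector: (1, 0)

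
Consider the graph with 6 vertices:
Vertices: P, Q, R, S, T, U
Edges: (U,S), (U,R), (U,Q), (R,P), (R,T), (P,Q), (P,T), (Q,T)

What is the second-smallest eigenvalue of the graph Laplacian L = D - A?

Degrees: deg(P) = 3, deg(Q) = 3, deg(R) = 3, deg(S) = 1, deg(T) = 3, deg(U) = 3.
L = D − A with rows/columns ordered (P, Q, R, S, T, U):
  [ 3, -1, -1,  0, -1,  0]
  [-1,  3,  0,  0, -1, -1]
  [-1,  0,  3,  0, -1, -1]
  [ 0,  0,  0,  1,  0, -1]
  [-1, -1, -1,  0,  3,  0]
  [ 0, -1, -1, -1,  0,  3]
Characteristic polynomial: det(λI − L) = λ(λ² − 6λ + 4)(λ − 3)²(λ − 4).
Roots: λ = 0; (λ² − 6λ + 4) = 0 ⇒ λ = 3 ± √5 ≈ 0.7639, 5.2361; (λ − 3) = 0 ⇒ λ = 3 (multiplicity 2); (λ − 4) = 0 ⇒ λ = 4.
(Check: the roots sum (with multiplicity) to 16, matching trace L = Σdeg = 2·8 = 16.)
Laplacian eigenvalues: [0.0, 0.7639, 3.0, 3.0, 4.0, 5.2361]. Algebraic connectivity (smallest non-zero eigenvalue) = 0.7639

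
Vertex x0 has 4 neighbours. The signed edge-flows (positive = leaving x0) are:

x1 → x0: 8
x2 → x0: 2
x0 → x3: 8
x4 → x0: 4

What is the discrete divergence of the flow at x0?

Divergence = sum of outgoing flows = (-8) + (-2) + 8 + (-4) = -6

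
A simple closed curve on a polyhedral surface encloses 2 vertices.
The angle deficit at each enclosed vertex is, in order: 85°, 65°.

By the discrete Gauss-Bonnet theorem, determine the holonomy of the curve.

Holonomy = total enclosed curvature = 85° + 65° = 150°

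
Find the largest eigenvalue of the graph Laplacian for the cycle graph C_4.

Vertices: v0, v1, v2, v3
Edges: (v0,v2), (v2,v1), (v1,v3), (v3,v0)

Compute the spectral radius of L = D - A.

The cycle graph C_n has Laplacian eigenvalues λ_k = 2 − 2cos(2πk/n), k = 0, 1, …, n−1. Here n = 4:
k=0: 2 − 2cos(0) = 0.0; k=1: 2 − 2cos(π/2) = 2.0; k=2: 2 − 2cos(π) = 4.0; k=3: 2 − 2cos(3π/2) = 2.0.
Laplacian eigenvalues: [0.0, 2.0, 2.0, 4.0]. Largest eigenvalue (spectral radius) = 4.0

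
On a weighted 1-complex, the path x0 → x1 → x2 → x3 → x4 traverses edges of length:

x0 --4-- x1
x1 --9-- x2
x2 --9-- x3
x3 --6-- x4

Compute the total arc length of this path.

Arc length = 4 + 9 + 9 + 6 = 28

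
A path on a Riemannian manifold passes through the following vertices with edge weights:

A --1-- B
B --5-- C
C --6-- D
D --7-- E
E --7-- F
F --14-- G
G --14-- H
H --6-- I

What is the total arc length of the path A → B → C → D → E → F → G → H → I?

Arc length = 1 + 5 + 6 + 7 + 7 + 14 + 14 + 6 = 60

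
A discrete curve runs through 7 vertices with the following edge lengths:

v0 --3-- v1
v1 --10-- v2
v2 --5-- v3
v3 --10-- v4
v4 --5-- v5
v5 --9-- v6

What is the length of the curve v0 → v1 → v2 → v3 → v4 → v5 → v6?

Arc length = 3 + 10 + 5 + 10 + 5 + 9 = 42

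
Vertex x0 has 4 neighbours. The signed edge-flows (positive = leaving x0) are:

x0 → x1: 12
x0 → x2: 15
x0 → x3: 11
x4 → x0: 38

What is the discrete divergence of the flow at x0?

Divergence = sum of outgoing flows = 12 + 15 + 11 + (-38) = 0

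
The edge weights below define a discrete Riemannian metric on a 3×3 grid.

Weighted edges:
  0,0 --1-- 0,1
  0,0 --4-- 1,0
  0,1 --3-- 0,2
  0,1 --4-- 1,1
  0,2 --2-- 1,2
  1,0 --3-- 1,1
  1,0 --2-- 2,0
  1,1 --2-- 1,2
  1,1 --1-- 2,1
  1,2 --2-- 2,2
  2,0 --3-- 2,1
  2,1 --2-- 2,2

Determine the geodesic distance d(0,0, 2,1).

Shortest path: 0,0 → 0,1 → 1,1 → 2,1, total weight = 6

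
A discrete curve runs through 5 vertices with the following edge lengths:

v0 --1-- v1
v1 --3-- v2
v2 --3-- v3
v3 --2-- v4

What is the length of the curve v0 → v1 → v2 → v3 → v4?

Arc length = 1 + 3 + 3 + 2 = 9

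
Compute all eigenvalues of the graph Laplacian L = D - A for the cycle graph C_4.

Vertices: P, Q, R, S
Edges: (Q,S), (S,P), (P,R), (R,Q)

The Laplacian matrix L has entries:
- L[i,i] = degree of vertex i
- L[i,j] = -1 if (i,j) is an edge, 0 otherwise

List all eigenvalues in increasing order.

The cycle graph C_n has Laplacian eigenvalues λ_k = 2 − 2cos(2πk/n), k = 0, 1, …, n−1. Here n = 4:
k=0: 2 − 2cos(0) = 0.0; k=1: 2 − 2cos(π/2) = 2.0; k=2: 2 − 2cos(π) = 4.0; k=3: 2 − 2cos(3π/2) = 2.0.
Laplacian eigenvalues (increasing order): [0.0, 2.0, 2.0, 4.0]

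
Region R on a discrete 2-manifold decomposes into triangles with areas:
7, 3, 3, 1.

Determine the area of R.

7 + 3 + 3 + 1 = 14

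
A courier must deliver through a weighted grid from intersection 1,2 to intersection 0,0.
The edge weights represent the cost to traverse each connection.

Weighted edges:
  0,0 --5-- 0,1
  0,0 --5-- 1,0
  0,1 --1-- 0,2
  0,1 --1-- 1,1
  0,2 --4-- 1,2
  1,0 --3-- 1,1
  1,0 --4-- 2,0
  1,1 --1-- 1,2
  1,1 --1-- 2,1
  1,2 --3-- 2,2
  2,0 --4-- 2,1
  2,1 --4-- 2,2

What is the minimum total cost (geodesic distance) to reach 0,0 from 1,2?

Shortest path: 1,2 → 1,1 → 0,1 → 0,0, total weight = 7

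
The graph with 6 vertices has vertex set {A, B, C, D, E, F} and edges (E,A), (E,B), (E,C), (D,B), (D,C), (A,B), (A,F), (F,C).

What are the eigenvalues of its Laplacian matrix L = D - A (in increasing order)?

Degrees: deg(A) = 3, deg(B) = 3, deg(C) = 3, deg(D) = 2, deg(E) = 3, deg(F) = 2.
L = D − A with rows/columns ordered (A, B, C, D, E, F):
  [ 3, -1,  0,  0, -1, -1]
  [-1,  3,  0, -1, -1,  0]
  [ 0,  0,  3, -1, -1, -1]
  [ 0, -1, -1,  2,  0,  0]
  [-1, -1, -1,  0,  3,  0]
  [-1,  0, -1,  0,  0,  2]
Characteristic polynomial: det(λI − L) = λ(λ² − 6λ + 7)(λ − 2)(λ − 3)(λ − 5).
Roots: λ = 0; (λ² − 6λ + 7) = 0 ⇒ λ = 3 ± √2 ≈ 1.5858, 4.4142; (λ − 2) = 0 ⇒ λ = 2; (λ − 3) = 0 ⇒ λ = 3; (λ − 5) = 0 ⇒ λ = 5.
(Check: the roots sum (with multiplicity) to 16, matching trace L = Σdeg = 2·8 = 16.)
Laplacian eigenvalues (increasing order): [0.0, 1.5858, 2.0, 3.0, 4.4142, 5.0]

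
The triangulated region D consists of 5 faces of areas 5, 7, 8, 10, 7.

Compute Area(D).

5 + 7 + 8 + 10 + 7 = 37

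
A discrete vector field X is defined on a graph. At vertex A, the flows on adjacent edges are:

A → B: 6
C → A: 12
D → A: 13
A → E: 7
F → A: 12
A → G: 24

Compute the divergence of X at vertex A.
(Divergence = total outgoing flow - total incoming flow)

Divergence = sum of outgoing flows = 6 + (-12) + (-13) + 7 + (-12) + 24 = 0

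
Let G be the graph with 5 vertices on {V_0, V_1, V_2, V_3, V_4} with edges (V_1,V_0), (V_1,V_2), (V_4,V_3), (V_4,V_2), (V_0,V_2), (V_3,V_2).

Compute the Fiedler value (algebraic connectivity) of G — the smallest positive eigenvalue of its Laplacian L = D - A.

Degrees: deg(V_0) = 2, deg(V_1) = 2, deg(V_2) = 4, deg(V_3) = 2, deg(V_4) = 2.
L = D − A with rows/columns ordered (V_0, V_1, V_2, V_3, V_4):
  [ 2, -1, -1,  0,  0]
  [-1,  2, -1,  0,  0]
  [-1, -1,  4, -1, -1]
  [ 0,  0, -1,  2, -1]
  [ 0,  0, -1, -1,  2]
Characteristic polynomial: det(λI − L) = λ(λ − 1)(λ − 3)²(λ − 5).
Roots: λ = 0; (λ − 1) = 0 ⇒ λ = 1; (λ − 3) = 0 ⇒ λ = 3 (multiplicity 2); (λ − 5) = 0 ⇒ λ = 5.
(Check: the roots sum (with multiplicity) to 12, matching trace L = Σdeg = 2·6 = 12.)
Laplacian eigenvalues: [0.0, 1.0, 3.0, 3.0, 5.0]. Algebraic connectivity (smallest non-zero eigenvalue) = 1.0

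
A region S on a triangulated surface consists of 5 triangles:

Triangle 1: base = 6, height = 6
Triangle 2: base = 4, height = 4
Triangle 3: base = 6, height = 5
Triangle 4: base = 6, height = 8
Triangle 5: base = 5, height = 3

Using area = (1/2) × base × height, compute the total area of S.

(1/2)×6×6 + (1/2)×4×4 + (1/2)×6×5 + (1/2)×6×8 + (1/2)×5×3 = 72.5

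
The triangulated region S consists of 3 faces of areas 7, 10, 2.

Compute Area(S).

7 + 10 + 2 = 19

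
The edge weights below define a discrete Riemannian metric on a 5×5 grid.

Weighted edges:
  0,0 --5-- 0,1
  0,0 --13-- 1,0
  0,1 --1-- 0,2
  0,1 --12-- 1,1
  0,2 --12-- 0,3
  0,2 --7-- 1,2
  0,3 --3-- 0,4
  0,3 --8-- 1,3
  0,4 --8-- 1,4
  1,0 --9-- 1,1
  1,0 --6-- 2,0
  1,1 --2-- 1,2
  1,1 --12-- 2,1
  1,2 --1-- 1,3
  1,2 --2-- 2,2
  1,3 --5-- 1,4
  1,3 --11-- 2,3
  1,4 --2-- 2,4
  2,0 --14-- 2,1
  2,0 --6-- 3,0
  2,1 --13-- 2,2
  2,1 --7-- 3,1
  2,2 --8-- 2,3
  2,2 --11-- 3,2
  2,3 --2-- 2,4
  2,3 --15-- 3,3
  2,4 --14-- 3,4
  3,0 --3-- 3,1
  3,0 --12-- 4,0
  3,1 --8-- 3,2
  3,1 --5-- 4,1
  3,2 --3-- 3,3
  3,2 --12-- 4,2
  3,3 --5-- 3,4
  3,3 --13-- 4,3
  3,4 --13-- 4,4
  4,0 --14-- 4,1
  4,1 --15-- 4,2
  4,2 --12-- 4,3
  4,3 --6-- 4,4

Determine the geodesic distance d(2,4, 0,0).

Shortest path: 2,4 → 1,4 → 1,3 → 1,2 → 0,2 → 0,1 → 0,0, total weight = 21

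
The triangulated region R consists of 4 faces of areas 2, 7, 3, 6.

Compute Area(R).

2 + 7 + 3 + 6 = 18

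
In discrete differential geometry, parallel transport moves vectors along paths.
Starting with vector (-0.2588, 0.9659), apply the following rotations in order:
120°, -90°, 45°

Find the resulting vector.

Total rotation: 120° + (-90°) + 45° = 75°. Final vector: (-1, 0)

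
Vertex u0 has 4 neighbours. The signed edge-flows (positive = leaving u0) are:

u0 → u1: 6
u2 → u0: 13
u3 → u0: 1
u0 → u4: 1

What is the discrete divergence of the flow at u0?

Divergence = sum of outgoing flows = 6 + (-13) + (-1) + 1 = -7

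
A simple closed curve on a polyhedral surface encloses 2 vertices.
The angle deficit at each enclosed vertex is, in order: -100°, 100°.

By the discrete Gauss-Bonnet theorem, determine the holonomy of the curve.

Holonomy = total enclosed curvature = (-100°) + 100° = 0°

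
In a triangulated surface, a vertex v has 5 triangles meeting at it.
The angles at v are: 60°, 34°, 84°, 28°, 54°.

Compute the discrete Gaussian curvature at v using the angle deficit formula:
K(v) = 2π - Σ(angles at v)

Sum of angles = 260°. K = 360° - 260° = 100° = 5π/9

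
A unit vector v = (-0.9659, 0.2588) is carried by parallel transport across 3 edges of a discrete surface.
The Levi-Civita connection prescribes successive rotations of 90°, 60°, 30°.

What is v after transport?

Total rotation: 90° + 60° + 30° = 180°. Final vector: (0.9659, -0.2588)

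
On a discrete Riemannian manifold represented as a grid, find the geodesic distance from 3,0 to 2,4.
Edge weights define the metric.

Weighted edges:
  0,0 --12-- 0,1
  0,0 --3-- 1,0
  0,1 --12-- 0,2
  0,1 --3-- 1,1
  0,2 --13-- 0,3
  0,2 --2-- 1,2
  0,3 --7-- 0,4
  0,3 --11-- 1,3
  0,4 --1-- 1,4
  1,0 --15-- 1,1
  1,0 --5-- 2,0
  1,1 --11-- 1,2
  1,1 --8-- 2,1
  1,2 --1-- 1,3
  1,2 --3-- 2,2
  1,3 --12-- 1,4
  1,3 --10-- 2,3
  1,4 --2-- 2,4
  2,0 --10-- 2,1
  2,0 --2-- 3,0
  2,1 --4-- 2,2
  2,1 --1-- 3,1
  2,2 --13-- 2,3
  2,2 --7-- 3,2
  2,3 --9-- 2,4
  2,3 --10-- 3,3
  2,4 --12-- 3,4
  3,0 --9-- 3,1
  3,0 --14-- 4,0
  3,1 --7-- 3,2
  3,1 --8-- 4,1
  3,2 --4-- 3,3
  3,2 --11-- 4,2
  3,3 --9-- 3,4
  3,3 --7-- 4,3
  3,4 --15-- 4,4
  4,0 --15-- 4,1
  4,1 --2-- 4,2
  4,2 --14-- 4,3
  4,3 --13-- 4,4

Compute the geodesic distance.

Shortest path: 3,0 → 3,1 → 2,1 → 2,2 → 1,2 → 1,3 → 1,4 → 2,4, total weight = 32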